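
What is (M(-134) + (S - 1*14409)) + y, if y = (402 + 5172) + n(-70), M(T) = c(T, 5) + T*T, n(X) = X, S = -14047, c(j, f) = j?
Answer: -5130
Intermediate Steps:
M(T) = T + T² (M(T) = T + T*T = T + T²)
y = 5504 (y = (402 + 5172) - 70 = 5574 - 70 = 5504)
(M(-134) + (S - 1*14409)) + y = (-134*(1 - 134) + (-14047 - 1*14409)) + 5504 = (-134*(-133) + (-14047 - 14409)) + 5504 = (17822 - 28456) + 5504 = -10634 + 5504 = -5130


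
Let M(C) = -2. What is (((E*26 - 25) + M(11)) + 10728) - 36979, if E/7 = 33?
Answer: -20272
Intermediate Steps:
E = 231 (E = 7*33 = 231)
(((E*26 - 25) + M(11)) + 10728) - 36979 = (((231*26 - 25) - 2) + 10728) - 36979 = (((6006 - 25) - 2) + 10728) - 36979 = ((5981 - 2) + 10728) - 36979 = (5979 + 10728) - 36979 = 16707 - 36979 = -20272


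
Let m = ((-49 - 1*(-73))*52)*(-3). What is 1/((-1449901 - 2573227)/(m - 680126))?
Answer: 341935/2011564 ≈ 0.16998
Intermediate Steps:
m = -3744 (m = ((-49 + 73)*52)*(-3) = (24*52)*(-3) = 1248*(-3) = -3744)
1/((-1449901 - 2573227)/(m - 680126)) = 1/((-1449901 - 2573227)/(-3744 - 680126)) = 1/(-4023128/(-683870)) = 1/(-4023128*(-1/683870)) = 1/(2011564/341935) = 341935/2011564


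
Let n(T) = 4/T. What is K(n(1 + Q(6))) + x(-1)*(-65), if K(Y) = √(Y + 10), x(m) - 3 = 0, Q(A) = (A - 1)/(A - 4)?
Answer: -195 + √546/7 ≈ -191.66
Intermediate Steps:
Q(A) = (-1 + A)/(-4 + A)
x(m) = 3 (x(m) = 3 + 0 = 3)
K(Y) = √(10 + Y)
K(n(1 + Q(6))) + x(-1)*(-65) = √(10 + 4/(1 + (-1 + 6)/(-4 + 6))) + 3*(-65) = √(10 + 4/(1 + 5/2)) - 195 = √(10 + 4/(7/2)) - 195 = √(10 + 4*(2/7)) - 195 = √(10 + 8/7) - 195 = √(78/7) - 195 = √546/7 - 195 = -195 + √546/7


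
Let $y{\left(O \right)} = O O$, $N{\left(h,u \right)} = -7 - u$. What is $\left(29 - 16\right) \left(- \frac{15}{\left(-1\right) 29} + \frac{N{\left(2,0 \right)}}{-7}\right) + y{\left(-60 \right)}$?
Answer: $\frac{104972}{29} \approx 3619.7$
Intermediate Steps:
$y{\left(O \right)} = O^{2}$
$\left(29 - 16\right) \left(- \frac{15}{\left(-1\right) 29} + \frac{N{\left(2,0 \right)}}{-7}\right) + y{\left(-60 \right)} = \left(29 - 16\right) \left(- \frac{15}{\left(-1\right) 29} + \frac{-7 - 0}{-7}\right) + \left(-60\right)^{2} = 13 \left(- \frac{15}{-29} + \left(-7 + 0\right) \left(- \frac{1}{7}\right)\right) + 3600 = 13 \left(\left(-15\right) \left(- \frac{1}{29}\right) - -1\right) + 3600 = 13 \left(\frac{15}{29} + 1\right) + 3600 = 13 \cdot \frac{44}{29} + 3600 = \frac{572}{29} + 3600 = \frac{104972}{29}$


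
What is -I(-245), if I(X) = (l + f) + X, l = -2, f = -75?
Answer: 322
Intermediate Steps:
I(X) = -77 + X (I(X) = (-2 - 75) + X = -77 + X)
-I(-245) = -(-77 - 245) = -1*(-322) = 322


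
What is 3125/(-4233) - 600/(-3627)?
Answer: -325725/568633 ≈ -0.57282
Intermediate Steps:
3125/(-4233) - 600/(-3627) = 3125*(-1/4233) - 600*(-1/3627) = -3125/4233 + 200/1209 = -325725/568633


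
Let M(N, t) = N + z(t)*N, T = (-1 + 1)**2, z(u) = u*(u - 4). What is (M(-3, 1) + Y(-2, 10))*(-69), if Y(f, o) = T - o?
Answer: 276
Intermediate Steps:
z(u) = u*(-4 + u)
T = 0 (T = 0**2 = 0)
Y(f, o) = -o (Y(f, o) = 0 - o = -o)
M(N, t) = N + N*t*(-4 + t) (M(N, t) = N + (t*(-4 + t))*N = N + N*t*(-4 + t))
(M(-3, 1) + Y(-2, 10))*(-69) = (-3*(1 + 1*(-4 + 1)) - 1*10)*(-69) = (-3*(1 + 1*(-3)) - 10)*(-69) = (-3*(1 - 3) - 10)*(-69) = (-3*(-2) - 10)*(-69) = (6 - 10)*(-69) = -4*(-69) = 276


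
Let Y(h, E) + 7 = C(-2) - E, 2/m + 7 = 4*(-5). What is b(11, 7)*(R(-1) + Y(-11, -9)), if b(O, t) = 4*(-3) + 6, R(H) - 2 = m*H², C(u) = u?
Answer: -104/9 ≈ -11.556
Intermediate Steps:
m = -2/27 (m = 2/(-7 + 4*(-5)) = 2/(-7 - 20) = 2/(-27) = 2*(-1/27) = -2/27 ≈ -0.074074)
R(H) = 2 - 2*H²/27
b(O, t) = -6 (b(O, t) = -12 + 6 = -6)
Y(h, E) = -9 - E (Y(h, E) = -7 + (-2 - E) = -9 - E)
b(11, 7)*(R(-1) + Y(-11, -9)) = -6*((2 - 2/27*(-1)²) + (-9 - 1*(-9))) = -6*((2 - 2/27*1) + (-9 + 9)) = -6*((2 - 2/27) + 0) = -6*(52/27 + 0) = -6*52/27 = -104/9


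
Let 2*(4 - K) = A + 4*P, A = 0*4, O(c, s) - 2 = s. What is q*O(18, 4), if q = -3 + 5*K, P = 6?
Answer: -258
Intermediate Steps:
O(c, s) = 2 + s
A = 0
K = -8 (K = 4 - (0 + 4*6)/2 = 4 - (0 + 24)/2 = 4 - ½*24 = 4 - 12 = -8)
q = -43 (q = -3 + 5*(-8) = -3 - 40 = -43)
q*O(18, 4) = -43*(2 + 4) = -43*6 = -258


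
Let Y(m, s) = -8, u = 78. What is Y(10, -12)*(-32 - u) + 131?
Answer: 1011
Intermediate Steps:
Y(10, -12)*(-32 - u) + 131 = -8*(-32 - 1*78) + 131 = -8*(-32 - 78) + 131 = -8*(-110) + 131 = 880 + 131 = 1011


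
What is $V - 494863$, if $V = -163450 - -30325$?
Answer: $-627988$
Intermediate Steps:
$V = -133125$ ($V = -163450 + 30325 = -133125$)
$V - 494863 = -133125 - 494863 = -627988$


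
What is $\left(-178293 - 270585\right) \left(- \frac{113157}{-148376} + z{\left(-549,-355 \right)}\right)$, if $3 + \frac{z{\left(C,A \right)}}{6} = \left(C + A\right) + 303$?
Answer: $\frac{120658735652013}{74188} \approx 1.6264 \cdot 10^{9}$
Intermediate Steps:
$z{\left(C,A \right)} = 1800 + 6 A + 6 C$ ($z{\left(C,A \right)} = -18 + 6 \left(\left(C + A\right) + 303\right) = -18 + 6 \left(\left(A + C\right) + 303\right) = -18 + 6 \left(303 + A + C\right) = -18 + \left(1818 + 6 A + 6 C\right) = 1800 + 6 A + 6 C$)
$\left(-178293 - 270585\right) \left(- \frac{113157}{-148376} + z{\left(-549,-355 \right)}\right) = \left(-178293 - 270585\right) \left(- \frac{113157}{-148376} + \left(1800 + 6 \left(-355\right) + 6 \left(-549\right)\right)\right) = - 448878 \left(\left(-113157\right) \left(- \frac{1}{148376}\right) - 3624\right) = - 448878 \left(\frac{113157}{148376} - 3624\right) = \left(-448878\right) \left(- \frac{537601467}{148376}\right) = \frac{120658735652013}{74188}$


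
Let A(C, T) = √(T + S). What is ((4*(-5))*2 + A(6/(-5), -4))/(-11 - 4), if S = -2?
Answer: 8/3 - I*√6/15 ≈ 2.6667 - 0.1633*I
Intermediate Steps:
A(C, T) = √(-2 + T) (A(C, T) = √(T - 2) = √(-2 + T))
((4*(-5))*2 + A(6/(-5), -4))/(-11 - 4) = ((4*(-5))*2 + √(-2 - 4))/(-11 - 4) = (-20*2 + √(-6))/(-15) = -(-40 + I*√6)/15 = 8/3 - I*√6/15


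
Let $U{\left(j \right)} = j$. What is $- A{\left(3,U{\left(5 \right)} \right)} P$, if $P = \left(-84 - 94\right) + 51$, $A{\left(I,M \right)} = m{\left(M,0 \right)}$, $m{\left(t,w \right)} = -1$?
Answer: $-127$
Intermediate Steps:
$A{\left(I,M \right)} = -1$
$P = -127$ ($P = -178 + 51 = -127$)
$- A{\left(3,U{\left(5 \right)} \right)} P = - \left(-1\right) \left(-127\right) = \left(-1\right) 127 = -127$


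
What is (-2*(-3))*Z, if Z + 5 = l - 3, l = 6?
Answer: -12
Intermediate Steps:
Z = -2 (Z = -5 + (6 - 3) = -5 + 3 = -2)
(-2*(-3))*Z = -2*(-3)*(-2) = 6*(-2) = -12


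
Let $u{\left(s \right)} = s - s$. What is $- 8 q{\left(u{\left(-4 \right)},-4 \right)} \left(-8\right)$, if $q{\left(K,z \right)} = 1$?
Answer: $64$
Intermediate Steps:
$u{\left(s \right)} = 0$
$- 8 q{\left(u{\left(-4 \right)},-4 \right)} \left(-8\right) = \left(-8\right) 1 \left(-8\right) = \left(-8\right) \left(-8\right) = 64$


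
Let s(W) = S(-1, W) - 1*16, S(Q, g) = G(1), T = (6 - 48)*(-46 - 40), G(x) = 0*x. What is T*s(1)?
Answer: -57792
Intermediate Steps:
G(x) = 0
T = 3612 (T = -42*(-86) = 3612)
S(Q, g) = 0
s(W) = -16 (s(W) = 0 - 1*16 = 0 - 16 = -16)
T*s(1) = 3612*(-16) = -57792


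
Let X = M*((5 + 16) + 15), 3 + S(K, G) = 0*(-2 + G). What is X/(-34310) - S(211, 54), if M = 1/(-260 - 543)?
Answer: 41326413/13775465 ≈ 3.0000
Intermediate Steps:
S(K, G) = -3 (S(K, G) = -3 + 0*(-2 + G) = -3 + 0 = -3)
M = -1/803 (M = 1/(-803) = -1/803 ≈ -0.0012453)
X = -36/803 (X = -((5 + 16) + 15)/803 = -(21 + 15)/803 = -1/803*36 = -36/803 ≈ -0.044832)
X/(-34310) - S(211, 54) = -36/803/(-34310) - 1*(-3) = -36/803*(-1/34310) + 3 = 18/13775465 + 3 = 41326413/13775465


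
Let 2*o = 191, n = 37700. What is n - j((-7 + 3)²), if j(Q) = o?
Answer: 75209/2 ≈ 37605.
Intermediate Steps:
o = 191/2 (o = (½)*191 = 191/2 ≈ 95.500)
j(Q) = 191/2
n - j((-7 + 3)²) = 37700 - 1*191/2 = 37700 - 191/2 = 75209/2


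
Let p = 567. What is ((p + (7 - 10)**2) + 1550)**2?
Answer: 4519876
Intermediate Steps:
((p + (7 - 10)**2) + 1550)**2 = ((567 + (7 - 10)**2) + 1550)**2 = ((567 + (-3)**2) + 1550)**2 = ((567 + 9) + 1550)**2 = (576 + 1550)**2 = 2126**2 = 4519876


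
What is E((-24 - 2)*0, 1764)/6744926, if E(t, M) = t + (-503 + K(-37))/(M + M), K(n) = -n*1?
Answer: -233/11898049464 ≈ -1.9583e-8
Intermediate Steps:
K(n) = -n
E(t, M) = t - 233/M (E(t, M) = t + (-503 - 1*(-37))/(M + M) = t + (-503 + 37)/((2*M)) = t - 233/M)
E((-24 - 2)*0, 1764)/6744926 = ((-24 - 2)*0 - 233/1764)/6744926 = (-26*0 - 233*1/1764)*(1/6744926) = (0 - 233/1764)*(1/6744926) = -233/1764*1/6744926 = -233/11898049464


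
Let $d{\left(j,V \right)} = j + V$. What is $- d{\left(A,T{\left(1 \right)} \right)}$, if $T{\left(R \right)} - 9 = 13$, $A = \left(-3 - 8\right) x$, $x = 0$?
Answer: $-22$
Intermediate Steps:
$A = 0$ ($A = \left(-3 - 8\right) 0 = \left(-11\right) 0 = 0$)
$T{\left(R \right)} = 22$ ($T{\left(R \right)} = 9 + 13 = 22$)
$d{\left(j,V \right)} = V + j$
$- d{\left(A,T{\left(1 \right)} \right)} = - (22 + 0) = \left(-1\right) 22 = -22$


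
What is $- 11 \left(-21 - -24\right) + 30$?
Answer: $-3$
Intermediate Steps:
$- 11 \left(-21 - -24\right) + 30 = - 11 \left(-21 + 24\right) + 30 = \left(-11\right) 3 + 30 = -33 + 30 = -3$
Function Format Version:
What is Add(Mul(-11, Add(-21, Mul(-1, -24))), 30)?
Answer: -3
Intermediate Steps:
Add(Mul(-11, Add(-21, Mul(-1, -24))), 30) = Add(Mul(-11, Add(-21, 24)), 30) = Add(Mul(-11, 3), 30) = Add(-33, 30) = -3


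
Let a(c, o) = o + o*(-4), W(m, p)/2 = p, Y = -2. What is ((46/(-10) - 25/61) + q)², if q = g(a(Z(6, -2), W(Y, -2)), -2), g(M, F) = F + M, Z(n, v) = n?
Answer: 2316484/93025 ≈ 24.902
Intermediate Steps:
W(m, p) = 2*p
a(c, o) = -3*o (a(c, o) = o - 4*o = -3*o)
q = 10 (q = -2 - 6*(-2) = -2 - 3*(-4) = -2 + 12 = 10)
((46/(-10) - 25/61) + q)² = ((46/(-10) - 25/61) + 10)² = ((46*(-⅒) - 25*1/61) + 10)² = ((-23/5 - 25/61) + 10)² = (-1528/305 + 10)² = (1522/305)² = 2316484/93025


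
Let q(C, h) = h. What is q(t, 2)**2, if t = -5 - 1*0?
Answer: 4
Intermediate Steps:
t = -5 (t = -5 + 0 = -5)
q(t, 2)**2 = 2**2 = 4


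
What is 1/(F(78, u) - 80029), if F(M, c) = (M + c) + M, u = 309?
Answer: -1/79564 ≈ -1.2569e-5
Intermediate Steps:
F(M, c) = c + 2*M
1/(F(78, u) - 80029) = 1/((309 + 2*78) - 80029) = 1/((309 + 156) - 80029) = 1/(465 - 80029) = 1/(-79564) = -1/79564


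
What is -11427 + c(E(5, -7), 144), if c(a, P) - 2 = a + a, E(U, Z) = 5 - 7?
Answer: -11429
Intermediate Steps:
E(U, Z) = -2
c(a, P) = 2 + 2*a (c(a, P) = 2 + (a + a) = 2 + 2*a)
-11427 + c(E(5, -7), 144) = -11427 + (2 + 2*(-2)) = -11427 + (2 - 4) = -11427 - 2 = -11429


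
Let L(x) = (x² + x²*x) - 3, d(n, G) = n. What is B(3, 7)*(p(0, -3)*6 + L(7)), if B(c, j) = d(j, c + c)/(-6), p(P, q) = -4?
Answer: -2555/6 ≈ -425.83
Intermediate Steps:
B(c, j) = -j/6 (B(c, j) = j/(-6) = j*(-⅙) = -j/6)
L(x) = -3 + x² + x³ (L(x) = (x² + x³) - 3 = -3 + x² + x³)
B(3, 7)*(p(0, -3)*6 + L(7)) = (-⅙*7)*(-4*6 + (-3 + 7² + 7³)) = -7*(-24 + (-3 + 49 + 343))/6 = -7*(-24 + 389)/6 = -7/6*365 = -2555/6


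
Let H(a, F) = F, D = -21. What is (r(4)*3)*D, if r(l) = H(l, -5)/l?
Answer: 315/4 ≈ 78.750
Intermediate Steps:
r(l) = -5/l
(r(4)*3)*D = (-5/4*3)*(-21) = (-5*¼*3)*(-21) = -5/4*3*(-21) = -15/4*(-21) = 315/4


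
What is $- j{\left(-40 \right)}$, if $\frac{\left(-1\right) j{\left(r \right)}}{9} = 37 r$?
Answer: $-13320$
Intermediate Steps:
$j{\left(r \right)} = - 333 r$ ($j{\left(r \right)} = - 9 \cdot 37 r = - 333 r$)
$- j{\left(-40 \right)} = - \left(-333\right) \left(-40\right) = \left(-1\right) 13320 = -13320$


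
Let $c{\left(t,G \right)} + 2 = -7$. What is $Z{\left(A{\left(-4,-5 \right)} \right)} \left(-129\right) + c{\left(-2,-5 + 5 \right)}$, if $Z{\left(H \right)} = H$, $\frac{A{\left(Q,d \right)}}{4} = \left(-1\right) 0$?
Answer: $-9$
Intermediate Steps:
$c{\left(t,G \right)} = -9$ ($c{\left(t,G \right)} = -2 - 7 = -9$)
$A{\left(Q,d \right)} = 0$ ($A{\left(Q,d \right)} = 4 \left(\left(-1\right) 0\right) = 4 \cdot 0 = 0$)
$Z{\left(A{\left(-4,-5 \right)} \right)} \left(-129\right) + c{\left(-2,-5 + 5 \right)} = 0 \left(-129\right) - 9 = 0 - 9 = -9$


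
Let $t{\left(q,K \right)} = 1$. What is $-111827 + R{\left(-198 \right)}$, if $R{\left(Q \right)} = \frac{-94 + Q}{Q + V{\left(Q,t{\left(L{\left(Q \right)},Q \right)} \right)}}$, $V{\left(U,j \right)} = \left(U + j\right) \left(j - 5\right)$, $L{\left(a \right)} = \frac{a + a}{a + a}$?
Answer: $- \frac{32989111}{295} \approx -1.1183 \cdot 10^{5}$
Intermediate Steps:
$L{\left(a \right)} = 1$ ($L{\left(a \right)} = \frac{2 a}{2 a} = 2 a \frac{1}{2 a} = 1$)
$V{\left(U,j \right)} = \left(-5 + j\right) \left(U + j\right)$ ($V{\left(U,j \right)} = \left(U + j\right) \left(-5 + j\right) = \left(-5 + j\right) \left(U + j\right)$)
$R{\left(Q \right)} = \frac{-94 + Q}{-4 - 3 Q}$ ($R{\left(Q \right)} = \frac{-94 + Q}{Q - \left(5 - 1 + 5 Q - Q 1\right)} = \frac{-94 + Q}{Q + \left(1 - 5 Q - 5 + Q\right)} = \frac{-94 + Q}{Q - \left(4 + 4 Q\right)} = \frac{-94 + Q}{-4 - 3 Q}$)
$-111827 + R{\left(-198 \right)} = -111827 + \frac{94 - -198}{4 + 3 \left(-198\right)} = -111827 + \frac{94 + 198}{4 - 594} = -111827 + \frac{1}{-590} \cdot 292 = -111827 - \frac{146}{295} = - \frac{32989111}{295}$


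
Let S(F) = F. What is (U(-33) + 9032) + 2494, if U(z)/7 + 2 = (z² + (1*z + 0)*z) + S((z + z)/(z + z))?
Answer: 26765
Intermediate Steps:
U(z) = -7 + 14*z² (U(z) = -14 + 7*((z² + (1*z + 0)*z) + (z + z)/(z + z)) = -14 + 7*((z² + (z + 0)*z) + (2*z)/((2*z))) = -14 + 7*((z² + z*z) + (2*z)*(1/(2*z))) = -14 + 7*((z² + z²) + 1) = -14 + 7*(2*z² + 1) = -14 + 7*(1 + 2*z²) = -14 + (7 + 14*z²) = -7 + 14*z²)
(U(-33) + 9032) + 2494 = ((-7 + 14*(-33)²) + 9032) + 2494 = ((-7 + 14*1089) + 9032) + 2494 = ((-7 + 15246) + 9032) + 2494 = (15239 + 9032) + 2494 = 24271 + 2494 = 26765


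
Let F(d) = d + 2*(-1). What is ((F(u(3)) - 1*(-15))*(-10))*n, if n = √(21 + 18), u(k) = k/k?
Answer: -140*√39 ≈ -874.30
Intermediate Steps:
u(k) = 1
F(d) = -2 + d (F(d) = d - 2 = -2 + d)
n = √39 ≈ 6.2450
((F(u(3)) - 1*(-15))*(-10))*n = (((-2 + 1) - 1*(-15))*(-10))*√39 = ((-1 + 15)*(-10))*√39 = (14*(-10))*√39 = -140*√39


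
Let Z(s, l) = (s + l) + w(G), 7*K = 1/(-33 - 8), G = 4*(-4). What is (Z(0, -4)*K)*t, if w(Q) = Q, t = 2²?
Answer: 80/287 ≈ 0.27875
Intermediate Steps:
G = -16
t = 4
K = -1/287 (K = 1/(7*(-33 - 8)) = (⅐)/(-41) = (⅐)*(-1/41) = -1/287 ≈ -0.0034843)
Z(s, l) = -16 + l + s (Z(s, l) = (s + l) - 16 = (l + s) - 16 = -16 + l + s)
(Z(0, -4)*K)*t = ((-16 - 4 + 0)*(-1/287))*4 = -20*(-1/287)*4 = (20/287)*4 = 80/287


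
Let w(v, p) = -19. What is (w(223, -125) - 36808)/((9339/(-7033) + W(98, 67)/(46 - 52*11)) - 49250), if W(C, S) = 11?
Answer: 136236257066/182198371177 ≈ 0.74774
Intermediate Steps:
(w(223, -125) - 36808)/((9339/(-7033) + W(98, 67)/(46 - 52*11)) - 49250) = (-19 - 36808)/((9339/(-7033) + 11/(46 - 52*11)) - 49250) = -36827/((9339*(-1/7033) + 11/(46 - 572)) - 49250) = -36827/((-9339/7033 + 11/(-526)) - 49250) = -36827/((-9339/7033 + 11*(-1/526)) - 49250) = -36827/((-9339/7033 - 11/526) - 49250) = -36827/(-4989677/3699358 - 49250) = -36827/(-182198371177/3699358) = -36827*(-3699358/182198371177) = 136236257066/182198371177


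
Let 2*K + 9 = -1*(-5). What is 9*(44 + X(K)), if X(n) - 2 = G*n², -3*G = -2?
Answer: 438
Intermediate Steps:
G = ⅔ (G = -⅓*(-2) = ⅔ ≈ 0.66667)
K = -2 (K = -9/2 + (-1*(-5))/2 = -9/2 + (½)*5 = -9/2 + 5/2 = -2)
X(n) = 2 + 2*n²/3
9*(44 + X(K)) = 9*(44 + (2 + (⅔)*(-2)²)) = 9*(44 + (2 + (⅔)*4)) = 9*(44 + (2 + 8/3)) = 9*(44 + 14/3) = 9*(146/3) = 438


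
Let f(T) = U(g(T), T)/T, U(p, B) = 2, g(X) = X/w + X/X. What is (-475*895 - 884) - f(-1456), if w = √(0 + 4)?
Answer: -310134551/728 ≈ -4.2601e+5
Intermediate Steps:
w = 2 (w = √4 = 2)
g(X) = 1 + X/2 (g(X) = X/2 + X/X = X*(½) + 1 = X/2 + 1 = 1 + X/2)
f(T) = 2/T
(-475*895 - 884) - f(-1456) = (-475*895 - 884) - 2/(-1456) = (-425125 - 884) - 2*(-1)/1456 = -426009 - 1*(-1/728) = -426009 + 1/728 = -310134551/728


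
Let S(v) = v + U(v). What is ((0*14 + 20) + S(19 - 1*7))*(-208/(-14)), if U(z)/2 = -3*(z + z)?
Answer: -1664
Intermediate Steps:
U(z) = -12*z (U(z) = 2*(-3*(z + z)) = 2*(-6*z) = -12*z)
S(v) = -11*v (S(v) = v - 12*v = -11*v)
((0*14 + 20) + S(19 - 1*7))*(-208/(-14)) = ((0*14 + 20) - 11*(19 - 1*7))*(-208/(-14)) = ((0 + 20) - 11*(19 - 7))*(-208*(-1/14)) = (20 - 11*12)*(104/7) = (20 - 132)*(104/7) = -112*104/7 = -1664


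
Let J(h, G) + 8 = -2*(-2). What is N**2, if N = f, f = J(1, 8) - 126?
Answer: 16900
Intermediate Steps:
J(h, G) = -4 (J(h, G) = -8 - 2*(-2) = -8 + 4 = -4)
f = -130 (f = -4 - 126 = -130)
N = -130
N**2 = (-130)**2 = 16900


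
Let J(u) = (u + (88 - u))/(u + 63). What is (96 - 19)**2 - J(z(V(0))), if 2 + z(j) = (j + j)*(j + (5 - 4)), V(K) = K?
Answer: 361581/61 ≈ 5927.6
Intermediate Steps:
z(j) = -2 + 2*j*(1 + j) (z(j) = -2 + (j + j)*(j + (5 - 4)) = -2 + (2*j)*(j + 1) = -2 + (2*j)*(1 + j) = -2 + 2*j*(1 + j))
J(u) = 88/(63 + u)
(96 - 19)**2 - J(z(V(0))) = (96 - 19)**2 - 88/(63 + (-2 + 2*0 + 2*0**2)) = 77**2 - 88/(63 + (-2 + 0 + 2*0)) = 5929 - 88/(63 + (-2 + 0 + 0)) = 5929 - 88/(63 - 2) = 5929 - 88/61 = 361581/61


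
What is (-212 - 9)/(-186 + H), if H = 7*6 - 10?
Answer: 221/154 ≈ 1.4351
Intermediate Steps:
H = 32 (H = 42 - 10 = 32)
(-212 - 9)/(-186 + H) = (-212 - 9)/(-186 + 32) = -221/(-154) = -221*(-1/154) = 221/154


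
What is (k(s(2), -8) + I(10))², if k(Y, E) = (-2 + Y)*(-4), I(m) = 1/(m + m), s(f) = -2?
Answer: 103041/400 ≈ 257.60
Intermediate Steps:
I(m) = 1/(2*m)
k(Y, E) = 8 - 4*Y
(k(s(2), -8) + I(10))² = ((8 - 4*(-2)) + (½)/10)² = ((8 + 8) + (½)*(⅒))² = (16 + 1/20)² = (321/20)² = 103041/400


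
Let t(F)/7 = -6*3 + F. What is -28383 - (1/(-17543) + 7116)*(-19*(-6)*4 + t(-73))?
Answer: 22097390678/17543 ≈ 1.2596e+6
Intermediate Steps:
t(F) = -126 + 7*F (t(F) = 7*(-6*3 + F) = 7*(-18 + F) = -126 + 7*F)
-28383 - (1/(-17543) + 7116)*(-19*(-6)*4 + t(-73)) = -28383 - (1/(-17543) + 7116)*(-19*(-6)*4 + (-126 + 7*(-73))) = -28383 - (-1/17543 + 7116)*(114*4 + (-126 - 511)) = -28383 - 124835987*(456 - 637)/17543 = -28383 - 124835987*(-181)/17543 = -28383 - 1*(-22595313647/17543) = -28383 + 22595313647/17543 = 22097390678/17543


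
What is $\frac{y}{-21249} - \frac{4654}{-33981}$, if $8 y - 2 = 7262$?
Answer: $\frac{22679366}{240687423} \approx 0.094227$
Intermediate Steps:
$y = 908$ ($y = \frac{1}{4} + \frac{1}{8} \cdot 7262 = \frac{1}{4} + \frac{3631}{4} = 908$)
$\frac{y}{-21249} - \frac{4654}{-33981} = \frac{908}{-21249} - \frac{4654}{-33981} = 908 \left(- \frac{1}{21249}\right) - - \frac{4654}{33981} = - \frac{908}{21249} + \frac{4654}{33981} = \frac{22679366}{240687423}$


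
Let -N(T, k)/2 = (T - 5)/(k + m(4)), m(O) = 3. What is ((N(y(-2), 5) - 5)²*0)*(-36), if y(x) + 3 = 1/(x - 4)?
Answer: 0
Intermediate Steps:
y(x) = -3 + 1/(-4 + x) (y(x) = -3 + 1/(x - 4) = -3 + 1/(-4 + x))
N(T, k) = -2*(-5 + T)/(3 + k) (N(T, k) = -2*(T - 5)/(k + 3) = -2*(-5 + T)/(3 + k))
((N(y(-2), 5) - 5)²*0)*(-36) = ((2*(5 - (13 - 3*(-2))/(-4 - 2))/(3 + 5) - 5)²*0)*(-36) = ((2*(5 - (13 + 6)/(-6))/8 - 5)²*0)*(-36) = ((2*(⅛)*(5 - (-1)*19/6) - 5)²*0)*(-36) = ((2*(⅛)*(5 - 1*(-19/6)) - 5)²*0)*(-36) = ((2*(⅛)*(5 + 19/6) - 5)²*0)*(-36) = ((2*(⅛)*(49/6) - 5)²*0)*(-36) = ((49/24 - 5)²*0)*(-36) = ((-71/24)²*0)*(-36) = ((5041/576)*0)*(-36) = 0*(-36) = 0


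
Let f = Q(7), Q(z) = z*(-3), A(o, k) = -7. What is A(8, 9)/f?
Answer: 1/3 ≈ 0.33333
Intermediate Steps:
Q(z) = -3*z
f = -21 (f = -3*7 = -21)
A(8, 9)/f = -7/(-21) = -7*(-1/21) = 1/3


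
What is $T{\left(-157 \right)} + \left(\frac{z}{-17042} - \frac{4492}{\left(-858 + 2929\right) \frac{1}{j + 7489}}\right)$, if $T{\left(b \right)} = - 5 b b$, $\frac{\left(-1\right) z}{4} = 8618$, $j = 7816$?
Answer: $- \frac{2760686971299}{17646991} \approx -1.5644 \cdot 10^{5}$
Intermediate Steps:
$z = -34472$ ($z = \left(-4\right) 8618 = -34472$)
$T{\left(b \right)} = - 5 b^{2}$
$T{\left(-157 \right)} + \left(\frac{z}{-17042} - \frac{4492}{\left(-858 + 2929\right) \frac{1}{j + 7489}}\right) = - 5 \left(-157\right)^{2} - \left(- \frac{17236}{8521} + 4492 \frac{7816 + 7489}{-858 + 2929}\right) = \left(-5\right) 24649 - \left(- \frac{17236}{8521} + \frac{4492}{2071 \cdot \frac{1}{15305}}\right) = -123245 + \left(\frac{17236}{8521} - \frac{4492}{2071 \cdot \frac{1}{15305}}\right) = -123245 + \left(\frac{17236}{8521} - \frac{4492}{\frac{2071}{15305}}\right) = -123245 + \left(\frac{17236}{8521} - \frac{68750060}{2071}\right) = -123245 - \frac{585783565504}{17646991} = - \frac{2760686971299}{17646991}$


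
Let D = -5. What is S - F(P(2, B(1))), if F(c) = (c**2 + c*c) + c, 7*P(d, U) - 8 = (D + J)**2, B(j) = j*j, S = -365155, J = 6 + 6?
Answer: -17899492/49 ≈ -3.6530e+5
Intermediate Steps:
J = 12
B(j) = j**2
P(d, U) = 57/7 (P(d, U) = 8/7 + (-5 + 12)**2/7 = 8/7 + (1/7)*7**2 = 8/7 + (1/7)*49 = 8/7 + 7 = 57/7)
F(c) = c + 2*c**2 (F(c) = (c**2 + c**2) + c = 2*c**2 + c = c + 2*c**2)
S - F(P(2, B(1))) = -365155 - 57*(1 + 2*(57/7))/7 = -365155 - 57*(1 + 114/7)/7 = -365155 - 57*121/(7*7) = -365155 - 1*6897/49 = -365155 - 6897/49 = -17899492/49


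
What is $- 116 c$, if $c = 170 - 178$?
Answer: $928$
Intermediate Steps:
$c = -8$ ($c = 170 - 178 = -8$)
$- 116 c = \left(-116\right) \left(-8\right) = 928$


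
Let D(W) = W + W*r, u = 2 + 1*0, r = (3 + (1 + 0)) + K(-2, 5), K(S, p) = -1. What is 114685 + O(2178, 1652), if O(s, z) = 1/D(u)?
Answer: 917481/8 ≈ 1.1469e+5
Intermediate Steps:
r = 3 (r = (3 + (1 + 0)) - 1 = (3 + 1) - 1 = 4 - 1 = 3)
u = 2 (u = 2 + 0 = 2)
D(W) = 4*W (D(W) = W + W*3 = W + 3*W = 4*W)
O(s, z) = ⅛ (O(s, z) = 1/(4*2) = 1/8 = ⅛)
114685 + O(2178, 1652) = 114685 + ⅛ = 917481/8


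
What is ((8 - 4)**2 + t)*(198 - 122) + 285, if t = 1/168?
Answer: 63061/42 ≈ 1501.5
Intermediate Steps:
t = 1/168 ≈ 0.0059524
((8 - 4)**2 + t)*(198 - 122) + 285 = ((8 - 4)**2 + 1/168)*(198 - 122) + 285 = (4**2 + 1/168)*76 + 285 = (16 + 1/168)*76 + 285 = (2689/168)*76 + 285 = 51091/42 + 285 = 63061/42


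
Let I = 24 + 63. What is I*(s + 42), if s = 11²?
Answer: 14181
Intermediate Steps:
I = 87
s = 121
I*(s + 42) = 87*(121 + 42) = 87*163 = 14181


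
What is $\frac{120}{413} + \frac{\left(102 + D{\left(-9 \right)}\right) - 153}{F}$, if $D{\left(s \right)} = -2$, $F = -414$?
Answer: $\frac{71569}{170982} \approx 0.41858$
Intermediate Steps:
$\frac{120}{413} + \frac{\left(102 + D{\left(-9 \right)}\right) - 153}{F} = \frac{120}{413} + \frac{\left(102 - 2\right) - 153}{-414} = 120 \cdot \frac{1}{413} + \left(100 - 153\right) \left(- \frac{1}{414}\right) = \frac{120}{413} - - \frac{53}{414} = \frac{120}{413} + \frac{53}{414} = \frac{71569}{170982}$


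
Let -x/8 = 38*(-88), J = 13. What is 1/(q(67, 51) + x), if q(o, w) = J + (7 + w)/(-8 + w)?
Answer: 43/1150953 ≈ 3.7360e-5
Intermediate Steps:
q(o, w) = 13 + (7 + w)/(-8 + w)
x = 26752 (x = -304*(-88) = -8*(-3344) = 26752)
1/(q(67, 51) + x) = 1/((-97 + 14*51)/(-8 + 51) + 26752) = 1/((-97 + 714)/43 + 26752) = 1/((1/43)*617 + 26752) = 1/(617/43 + 26752) = 1/(1150953/43) = 43/1150953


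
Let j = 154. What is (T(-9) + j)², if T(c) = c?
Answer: 21025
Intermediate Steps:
(T(-9) + j)² = (-9 + 154)² = 145² = 21025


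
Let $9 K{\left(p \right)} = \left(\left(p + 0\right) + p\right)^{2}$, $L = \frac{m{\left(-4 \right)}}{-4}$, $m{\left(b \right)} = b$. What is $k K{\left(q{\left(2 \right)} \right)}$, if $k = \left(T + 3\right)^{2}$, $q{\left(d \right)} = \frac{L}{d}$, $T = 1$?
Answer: $\frac{16}{9} \approx 1.7778$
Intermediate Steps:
$L = 1$ ($L = - \frac{4}{-4} = \left(-4\right) \left(- \frac{1}{4}\right) = 1$)
$q{\left(d \right)} = \frac{1}{d}$ ($q{\left(d \right)} = 1 \frac{1}{d} = \frac{1}{d}$)
$K{\left(p \right)} = \frac{4 p^{2}}{9}$ ($K{\left(p \right)} = \frac{\left(\left(p + 0\right) + p\right)^{2}}{9} = \frac{\left(p + p\right)^{2}}{9} = \frac{\left(2 p\right)^{2}}{9} = \frac{4 p^{2}}{9}$)
$k = 16$ ($k = \left(1 + 3\right)^{2} = 4^{2} = 16$)
$k K{\left(q{\left(2 \right)} \right)} = 16 \frac{4 \left(\frac{1}{2}\right)^{2}}{9} = 16 \frac{4}{9 \cdot 4} = 16 \cdot \frac{4}{9} \cdot \frac{1}{4} = 16 \cdot \frac{1}{9} = \frac{16}{9}$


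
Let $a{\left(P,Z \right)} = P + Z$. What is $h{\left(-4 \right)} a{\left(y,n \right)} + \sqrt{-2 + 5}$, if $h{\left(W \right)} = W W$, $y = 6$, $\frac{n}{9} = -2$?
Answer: $-192 + \sqrt{3} \approx -190.27$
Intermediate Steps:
$n = -18$ ($n = 9 \left(-2\right) = -18$)
$h{\left(W \right)} = W^{2}$
$h{\left(-4 \right)} a{\left(y,n \right)} + \sqrt{-2 + 5} = \left(-4\right)^{2} \left(6 - 18\right) + \sqrt{-2 + 5} = 16 \left(-12\right) + \sqrt{3} = -192 + \sqrt{3}$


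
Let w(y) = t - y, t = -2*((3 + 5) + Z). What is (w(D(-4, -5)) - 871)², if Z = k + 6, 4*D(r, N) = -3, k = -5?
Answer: 12623809/16 ≈ 7.8899e+5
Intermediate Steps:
D(r, N) = -¾ (D(r, N) = (¼)*(-3) = -¾)
Z = 1 (Z = -5 + 6 = 1)
t = -18 (t = -2*((3 + 5) + 1) = -2*(8 + 1) = -2*9 = -18)
w(y) = -18 - y
(w(D(-4, -5)) - 871)² = ((-18 - 1*(-¾)) - 871)² = ((-18 + ¾) - 871)² = (-69/4 - 871)² = (-3553/4)² = 12623809/16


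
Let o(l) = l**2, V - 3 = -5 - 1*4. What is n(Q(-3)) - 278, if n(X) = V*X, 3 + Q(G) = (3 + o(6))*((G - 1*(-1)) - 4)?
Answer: 1144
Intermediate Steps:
V = -6 (V = 3 + (-5 - 1*4) = 3 + (-5 - 4) = 3 - 9 = -6)
Q(G) = -120 + 39*G (Q(G) = -3 + (3 + 6**2)*((G - 1*(-1)) - 4) = -3 + (3 + 36)*((G + 1) - 4) = -3 + 39*((1 + G) - 4) = -3 + 39*(-3 + G) = -3 + (-117 + 39*G) = -120 + 39*G)
n(X) = -6*X
n(Q(-3)) - 278 = -6*(-120 + 39*(-3)) - 278 = -6*(-120 - 117) - 278 = -6*(-237) - 278 = 1422 - 278 = 1144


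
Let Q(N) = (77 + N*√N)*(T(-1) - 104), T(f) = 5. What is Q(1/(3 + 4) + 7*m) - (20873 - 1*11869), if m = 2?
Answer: -16627 - 29403*√77/49 ≈ -21893.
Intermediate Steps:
Q(N) = -7623 - 99*N^(3/2) (Q(N) = (77 + N*√N)*(5 - 104) = (77 + N^(3/2))*(-99) = -7623 - 99*N^(3/2))
Q(1/(3 + 4) + 7*m) - (20873 - 1*11869) = (-7623 - 99*(1/(3 + 4) + 7*2)^(3/2)) - (20873 - 1*11869) = (-7623 - 99*(1/7 + 14)^(3/2)) - (20873 - 11869) = (-7623 - 99*(⅐ + 14)^(3/2)) - 1*9004 = (-7623 - 29403*√77/49) - 9004 = -16627 - 29403*√77/49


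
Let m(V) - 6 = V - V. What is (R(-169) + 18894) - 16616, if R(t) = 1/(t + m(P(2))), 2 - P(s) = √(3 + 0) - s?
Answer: 371313/163 ≈ 2278.0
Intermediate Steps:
P(s) = 2 + s - √3 (P(s) = 2 - (√(3 + 0) - s) = 2 - (√3 - s) = 2 + (s - √3) = 2 + s - √3)
m(V) = 6 (m(V) = 6 + (V - V) = 6 + 0 = 6)
R(t) = 1/(6 + t) (R(t) = 1/(t + 6) = 1/(6 + t))
(R(-169) + 18894) - 16616 = (1/(6 - 169) + 18894) - 16616 = (1/(-163) + 18894) - 16616 = (-1/163 + 18894) - 16616 = 3079721/163 - 16616 = 371313/163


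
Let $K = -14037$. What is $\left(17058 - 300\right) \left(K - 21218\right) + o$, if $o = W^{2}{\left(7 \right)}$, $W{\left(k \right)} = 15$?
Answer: $-590803065$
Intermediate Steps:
$o = 225$ ($o = 15^{2} = 225$)
$\left(17058 - 300\right) \left(K - 21218\right) + o = \left(17058 - 300\right) \left(-14037 - 21218\right) + 225 = 16758 \left(-35255\right) + 225 = -590803290 + 225 = -590803065$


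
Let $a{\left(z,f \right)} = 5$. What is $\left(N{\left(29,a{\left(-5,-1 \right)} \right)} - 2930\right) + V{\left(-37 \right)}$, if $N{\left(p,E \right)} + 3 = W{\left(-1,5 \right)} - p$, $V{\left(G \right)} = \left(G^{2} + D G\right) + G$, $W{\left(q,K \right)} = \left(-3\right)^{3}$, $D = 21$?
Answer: $-2434$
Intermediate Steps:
$W{\left(q,K \right)} = -27$
$V{\left(G \right)} = G^{2} + 22 G$ ($V{\left(G \right)} = \left(G^{2} + 21 G\right) + G = G^{2} + 22 G$)
$N{\left(p,E \right)} = -30 - p$ ($N{\left(p,E \right)} = -3 - \left(27 + p\right) = -30 - p$)
$\left(N{\left(29,a{\left(-5,-1 \right)} \right)} - 2930\right) + V{\left(-37 \right)} = \left(\left(-30 - 29\right) - 2930\right) - 37 \left(22 - 37\right) = \left(\left(-30 - 29\right) - 2930\right) - -555 = \left(-59 - 2930\right) + 555 = -2989 + 555 = -2434$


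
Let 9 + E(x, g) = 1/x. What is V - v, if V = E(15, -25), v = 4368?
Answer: -65654/15 ≈ -4376.9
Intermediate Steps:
E(x, g) = -9 + 1/x
V = -134/15 (V = -9 + 1/15 = -134/15 ≈ -8.9333)
V - v = -134/15 - 1*4368 = -134/15 - 4368 = -65654/15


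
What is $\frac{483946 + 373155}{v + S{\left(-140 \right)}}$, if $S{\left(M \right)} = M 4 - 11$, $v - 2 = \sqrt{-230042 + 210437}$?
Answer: $- \frac{487690469}{343366} - \frac{857101 i \sqrt{19605}}{343366} \approx -1420.3 - 349.51 i$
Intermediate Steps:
$v = 2 + i \sqrt{19605}$ ($v = 2 + \sqrt{-230042 + 210437} = 2 + \sqrt{-19605} = 2 + i \sqrt{19605} \approx 2.0 + 140.02 i$)
$S{\left(M \right)} = -11 + 4 M$ ($S{\left(M \right)} = 4 M - 11 = -11 + 4 M$)
$\frac{483946 + 373155}{v + S{\left(-140 \right)}} = \frac{483946 + 373155}{\left(2 + i \sqrt{19605}\right) + \left(-11 + 4 \left(-140\right)\right)} = \frac{857101}{\left(2 + i \sqrt{19605}\right) - 571} = \frac{857101}{-569 + i \sqrt{19605}}$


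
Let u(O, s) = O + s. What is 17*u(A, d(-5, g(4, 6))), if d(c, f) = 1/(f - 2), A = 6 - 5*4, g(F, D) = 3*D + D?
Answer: -5219/22 ≈ -237.23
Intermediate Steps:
g(F, D) = 4*D
A = -14 (A = 6 - 20 = -14)
d(c, f) = 1/(-2 + f)
17*u(A, d(-5, g(4, 6))) = 17*(-14 + 1/(-2 + 4*6)) = 17*(-14 + 1/(-2 + 24)) = 17*(-14 + 1/22) = 17*(-307/22) = -5219/22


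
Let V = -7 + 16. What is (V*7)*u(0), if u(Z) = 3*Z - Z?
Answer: 0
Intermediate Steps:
V = 9
u(Z) = 2*Z
(V*7)*u(0) = (9*7)*(2*0) = 63*0 = 0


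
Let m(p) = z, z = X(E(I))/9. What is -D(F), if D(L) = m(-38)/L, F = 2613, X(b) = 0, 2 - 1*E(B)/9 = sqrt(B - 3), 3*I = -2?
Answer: 0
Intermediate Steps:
I = -2/3 (I = (1/3)*(-2) = -2/3 ≈ -0.66667)
E(B) = 18 - 9*sqrt(-3 + B) (E(B) = 18 - 9*sqrt(B - 3) = 18 - 9*sqrt(-3 + B))
z = 0 (z = 0/9 = 0*(1/9) = 0)
m(p) = 0
D(L) = 0 (D(L) = 0/L = 0)
-D(F) = -1*0 = 0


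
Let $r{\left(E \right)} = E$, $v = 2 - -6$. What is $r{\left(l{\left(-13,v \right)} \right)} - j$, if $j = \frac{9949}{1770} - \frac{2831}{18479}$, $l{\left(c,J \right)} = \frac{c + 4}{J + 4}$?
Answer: $- \frac{406735147}{65415660} \approx -6.2177$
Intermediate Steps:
$v = 8$ ($v = 2 + 6 = 8$)
$l{\left(c,J \right)} = \frac{4 + c}{4 + J}$
$j = \frac{178836701}{32707830}$ ($j = 9949 \cdot \frac{1}{1770} - \frac{2831}{18479} = \frac{9949}{1770} - \frac{2831}{18479} = \frac{178836701}{32707830} \approx 5.4677$)
$r{\left(l{\left(-13,v \right)} \right)} - j = \frac{4 - 13}{4 + 8} - \frac{178836701}{32707830} = \frac{1}{12} \left(-9\right) - \frac{178836701}{32707830} = - \frac{3}{4} - \frac{178836701}{32707830} = - \frac{406735147}{65415660}$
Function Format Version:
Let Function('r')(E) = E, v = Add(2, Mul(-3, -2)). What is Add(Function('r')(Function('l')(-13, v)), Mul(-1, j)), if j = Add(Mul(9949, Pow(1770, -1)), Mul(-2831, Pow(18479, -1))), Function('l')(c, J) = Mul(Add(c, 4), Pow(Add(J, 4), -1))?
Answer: Rational(-406735147, 65415660) ≈ -6.2177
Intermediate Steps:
v = 8 (v = Add(2, 6) = 8)
Function('l')(c, J) = Mul(Pow(Add(4, J), -1), Add(4, c)) (Function('l')(c, J) = Mul(Add(4, c), Pow(Add(4, J), -1)) = Mul(Pow(Add(4, J), -1), Add(4, c)))
j = Rational(178836701, 32707830) (j = Add(Mul(9949, Rational(1, 1770)), Mul(-2831, Rational(1, 18479))) = Add(Rational(9949, 1770), Rational(-2831, 18479)) = Rational(178836701, 32707830) ≈ 5.4677)
Add(Function('r')(Function('l')(-13, v)), Mul(-1, j)) = Add(Mul(Pow(Add(4, 8), -1), Add(4, -13)), Mul(-1, Rational(178836701, 32707830))) = Add(Mul(Pow(12, -1), -9), Rational(-178836701, 32707830)) = Add(Mul(Rational(1, 12), -9), Rational(-178836701, 32707830)) = Add(Rational(-3, 4), Rational(-178836701, 32707830)) = Rational(-406735147, 65415660)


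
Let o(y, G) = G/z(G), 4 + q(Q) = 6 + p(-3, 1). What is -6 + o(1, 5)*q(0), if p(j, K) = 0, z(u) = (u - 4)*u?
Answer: -4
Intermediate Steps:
z(u) = u*(-4 + u) (z(u) = (-4 + u)*u = u*(-4 + u))
q(Q) = 2 (q(Q) = -4 + (6 + 0) = -4 + 6 = 2)
o(y, G) = 1/(-4 + G) (o(y, G) = G/((G*(-4 + G))) = G*(1/(G*(-4 + G))) = 1/(-4 + G))
-6 + o(1, 5)*q(0) = -6 + 2/(-4 + 5) = -6 + 2/1 = -6 + 1*2 = -6 + 2 = -4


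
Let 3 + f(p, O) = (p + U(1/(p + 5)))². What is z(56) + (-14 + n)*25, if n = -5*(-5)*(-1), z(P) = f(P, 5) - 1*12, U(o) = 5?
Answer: 2731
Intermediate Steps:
f(p, O) = -3 + (5 + p)² (f(p, O) = -3 + (p + 5)² = -3 + (5 + p)²)
z(P) = -15 + (5 + P)² (z(P) = (-3 + (5 + P)²) - 1*12 = (-3 + (5 + P)²) - 12 = -15 + (5 + P)²)
n = -25 (n = 25*(-1) = -25)
z(56) + (-14 + n)*25 = (-15 + (5 + 56)²) + (-14 - 25)*25 = (-15 + 61²) - 39*25 = (-15 + 3721) - 975 = 3706 - 975 = 2731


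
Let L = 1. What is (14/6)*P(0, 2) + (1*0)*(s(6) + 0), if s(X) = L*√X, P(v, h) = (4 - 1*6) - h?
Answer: -28/3 ≈ -9.3333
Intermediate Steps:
P(v, h) = -2 - h (P(v, h) = (4 - 6) - h = -2 - h)
s(X) = √X (s(X) = 1*√X = √X)
(14/6)*P(0, 2) + (1*0)*(s(6) + 0) = (14/6)*(-2 - 1*2) + (1*0)*(√6 + 0) = (14*(⅙))*(-2 - 2) + 0*√6 = (7/3)*(-4) + 0 = -28/3 + 0 = -28/3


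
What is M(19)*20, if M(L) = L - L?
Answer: 0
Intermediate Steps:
M(L) = 0
M(19)*20 = 0*20 = 0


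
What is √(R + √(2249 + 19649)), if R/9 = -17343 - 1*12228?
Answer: √(-266139 + √21898) ≈ 515.74*I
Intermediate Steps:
R = -266139 (R = 9*(-17343 - 1*12228) = 9*(-17343 - 12228) = 9*(-29571) = -266139)
√(R + √(2249 + 19649)) = √(-266139 + √(2249 + 19649)) = √(-266139 + √21898)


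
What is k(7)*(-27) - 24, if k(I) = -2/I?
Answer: -114/7 ≈ -16.286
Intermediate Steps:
k(7)*(-27) - 24 = -2/7*(-27) - 24 = 54/7 - 24 = -114/7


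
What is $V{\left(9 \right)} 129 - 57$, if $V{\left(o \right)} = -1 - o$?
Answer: $-1347$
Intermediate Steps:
$V{\left(9 \right)} 129 - 57 = \left(-1 - 9\right) 129 - 57 = \left(-10\right) 129 - 57 = -1290 - 57 = -1347$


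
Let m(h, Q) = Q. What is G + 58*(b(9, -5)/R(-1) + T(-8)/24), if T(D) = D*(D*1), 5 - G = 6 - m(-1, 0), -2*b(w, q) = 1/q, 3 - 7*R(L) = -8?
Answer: 25964/165 ≈ 157.36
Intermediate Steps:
R(L) = 11/7 (R(L) = 3/7 - ⅐*(-8) = 3/7 + 8/7 = 11/7)
b(w, q) = -1/(2*q)
G = -1 (G = 5 - (6 - 1*0) = 5 - (6 + 0) = 5 - 1*6 = 5 - 6 = -1)
T(D) = D² (T(D) = D*D = D²)
G + 58*(b(9, -5)/R(-1) + T(-8)/24) = -1 + 58*((-½/(-5))/(11/7) + (-8)²/24) = -1 + 58*(-½*(-⅕)*(7/11) + 64*(1/24)) = -1 + 58*((⅒)*(7/11) + 8/3) = -1 + 58*(7/110 + 8/3) = -1 + 58*(901/330) = -1 + 26129/165 = 25964/165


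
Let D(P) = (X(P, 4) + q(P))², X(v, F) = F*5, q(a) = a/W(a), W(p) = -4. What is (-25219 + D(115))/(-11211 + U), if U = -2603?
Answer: 402279/221024 ≈ 1.8201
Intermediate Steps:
q(a) = -a/4 (q(a) = a/(-4) = a*(-¼) = -a/4)
X(v, F) = 5*F
D(P) = (20 - P/4)² (D(P) = (5*4 - P/4)² = (20 - P/4)²)
(-25219 + D(115))/(-11211 + U) = (-25219 + (80 - 1*115)²/16)/(-11211 - 2603) = (-25219 + (80 - 115)²/16)/(-13814) = (-25219 + (1/16)*(-35)²)*(-1/13814) = (-25219 + (1/16)*1225)*(-1/13814) = (-25219 + 1225/16)*(-1/13814) = -402279/16*(-1/13814) = 402279/221024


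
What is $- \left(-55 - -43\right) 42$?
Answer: $504$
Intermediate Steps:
$- \left(-55 - -43\right) 42 = - \left(-55 + 43\right) 42 = - \left(-12\right) 42 = \left(-1\right) \left(-504\right) = 504$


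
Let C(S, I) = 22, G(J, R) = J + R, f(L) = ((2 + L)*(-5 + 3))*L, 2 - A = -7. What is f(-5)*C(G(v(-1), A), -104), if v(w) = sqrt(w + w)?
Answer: -660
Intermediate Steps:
A = 9 (A = 2 - 1*(-7) = 2 + 7 = 9)
f(L) = L*(-4 - 2*L) (f(L) = ((2 + L)*(-2))*L = (-4 - 2*L)*L = L*(-4 - 2*L))
v(w) = sqrt(2)*sqrt(w) (v(w) = sqrt(2*w) = sqrt(2)*sqrt(w))
f(-5)*C(G(v(-1), A), -104) = -2*(-5)*(2 - 5)*22 = -2*(-5)*(-3)*22 = -30*22 = -660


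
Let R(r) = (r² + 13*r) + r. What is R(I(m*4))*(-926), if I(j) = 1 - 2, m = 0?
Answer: 12038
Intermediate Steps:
I(j) = -1
R(r) = r² + 14*r
R(I(m*4))*(-926) = -(14 - 1)*(-926) = -1*13*(-926) = -13*(-926) = 12038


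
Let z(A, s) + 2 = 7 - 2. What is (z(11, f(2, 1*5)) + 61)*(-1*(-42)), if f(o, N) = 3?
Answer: 2688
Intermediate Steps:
z(A, s) = 3 (z(A, s) = -2 + (7 - 2) = -2 + 5 = 3)
(z(11, f(2, 1*5)) + 61)*(-1*(-42)) = (3 + 61)*(-1*(-42)) = 64*42 = 2688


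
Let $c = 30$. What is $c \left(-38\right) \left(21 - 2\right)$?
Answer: $-21660$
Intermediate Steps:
$c \left(-38\right) \left(21 - 2\right) = 30 \left(-38\right) \left(21 - 2\right) = \left(-1140\right) 19 = -21660$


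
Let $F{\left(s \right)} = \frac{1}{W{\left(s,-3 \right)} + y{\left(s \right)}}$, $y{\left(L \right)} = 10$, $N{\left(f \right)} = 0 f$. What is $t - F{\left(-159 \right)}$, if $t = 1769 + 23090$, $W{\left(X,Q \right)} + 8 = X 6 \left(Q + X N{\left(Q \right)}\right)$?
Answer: $\frac{71196175}{2864} \approx 24859.0$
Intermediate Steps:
$N{\left(f \right)} = 0$
$W{\left(X,Q \right)} = -8 + 6 Q X$ ($W{\left(X,Q \right)} = -8 + X 6 \left(Q + X 0\right) = -8 + 6 X \left(Q + 0\right) = -8 + 6 X Q = -8 + 6 Q X$)
$t = 24859$
$F{\left(s \right)} = \frac{1}{2 - 18 s}$ ($F{\left(s \right)} = \frac{1}{\left(-8 + 6 \left(-3\right) s\right) + 10} = \frac{1}{\left(-8 - 18 s\right) + 10} = \frac{1}{2 - 18 s}$)
$t - F{\left(-159 \right)} = 24859 - \frac{1}{2 \left(1 - -1431\right)} = 24859 - \frac{1}{2 \left(1 + 1431\right)} = 24859 - \frac{1}{2 \cdot 1432} = 24859 - \frac{1}{2} \cdot \frac{1}{1432} = 24859 - \frac{1}{2864} = \frac{71196175}{2864}$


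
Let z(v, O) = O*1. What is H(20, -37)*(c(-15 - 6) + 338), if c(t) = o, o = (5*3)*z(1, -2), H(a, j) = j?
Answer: -11396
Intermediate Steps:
z(v, O) = O
o = -30 (o = (5*3)*(-2) = 15*(-2) = -30)
c(t) = -30
H(20, -37)*(c(-15 - 6) + 338) = -37*(-30 + 338) = -37*308 = -11396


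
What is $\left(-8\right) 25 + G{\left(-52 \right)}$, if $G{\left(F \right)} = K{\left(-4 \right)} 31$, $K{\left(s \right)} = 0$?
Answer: $-200$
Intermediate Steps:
$G{\left(F \right)} = 0$ ($G{\left(F \right)} = 0 \cdot 31 = 0$)
$\left(-8\right) 25 + G{\left(-52 \right)} = \left(-8\right) 25 + 0 = -200 + 0 = -200$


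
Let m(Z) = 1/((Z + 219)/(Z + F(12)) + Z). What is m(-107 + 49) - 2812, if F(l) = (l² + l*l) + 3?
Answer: -37548869/13353 ≈ -2812.0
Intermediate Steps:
F(l) = 3 + 2*l² (F(l) = (l² + l²) + 3 = 2*l² + 3 = 3 + 2*l²)
m(Z) = 1/(Z + (219 + Z)/(291 + Z)) (m(Z) = 1/((Z + 219)/(Z + (3 + 2*12²)) + Z) = 1/((219 + Z)/(Z + (3 + 2*144)) + Z) = 1/((219 + Z)/(Z + (3 + 288)) + Z) = 1/((219 + Z)/(Z + 291) + Z) = 1/((219 + Z)/(291 + Z) + Z) = 1/(Z + (219 + Z)/(291 + Z)))
m(-107 + 49) - 2812 = (291 + (-107 + 49))/(219 + (-107 + 49)² + 292*(-107 + 49)) - 2812 = (291 - 58)/(219 + (-58)² + 292*(-58)) - 2812 = 233/(219 + 3364 - 16936) - 2812 = 233/(-13353) - 2812 = -1/13353*233 - 2812 = -233/13353 - 2812 = -37548869/13353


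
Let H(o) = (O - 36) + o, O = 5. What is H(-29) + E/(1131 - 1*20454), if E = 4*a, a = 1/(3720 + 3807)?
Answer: -8726653264/145444221 ≈ -60.000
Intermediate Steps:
a = 1/7527 ≈ 0.00013286
E = 4/7527 (E = 4*(1/7527) = 4/7527 ≈ 0.00053142)
H(o) = -31 + o (H(o) = (5 - 36) + o = -31 + o)
H(-29) + E/(1131 - 1*20454) = (-31 - 29) + 4/(7527*(1131 - 1*20454)) = -60 + 4/(7527*(1131 - 20454)) = -60 + (4/7527)/(-19323) = -60 + (4/7527)*(-1/19323) = -60 - 4/145444221 = -8726653264/145444221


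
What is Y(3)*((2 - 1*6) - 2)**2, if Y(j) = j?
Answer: 108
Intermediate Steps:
Y(3)*((2 - 1*6) - 2)**2 = 3*((2 - 1*6) - 2)**2 = 3*((2 - 6) - 2)**2 = 3*(-4 - 2)**2 = 3*(-6)**2 = 3*36 = 108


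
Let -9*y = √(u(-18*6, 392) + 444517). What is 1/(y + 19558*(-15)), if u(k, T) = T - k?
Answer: -7920990/2323780687961 + 3*√445017/2323780687961 ≈ -3.4078e-6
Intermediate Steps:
y = -√445017/9 (y = -√((392 - (-18)*6) + 444517)/9 = -√((392 - 1*(-108)) + 444517)/9 = -√((392 + 108) + 444517)/9 = -√(500 + 444517)/9 = -√445017/9 ≈ -74.122)
1/(y + 19558*(-15)) = 1/(-√445017/9 + 19558*(-15)) = 1/(-√445017/9 - 293370) = 1/(-293370 - √445017/9)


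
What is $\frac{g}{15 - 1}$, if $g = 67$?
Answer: $\frac{67}{14} \approx 4.7857$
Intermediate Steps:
$\frac{g}{15 - 1} = \frac{1}{15 - 1} \cdot 67 = \frac{1}{14} \cdot 67 = \frac{67}{14}$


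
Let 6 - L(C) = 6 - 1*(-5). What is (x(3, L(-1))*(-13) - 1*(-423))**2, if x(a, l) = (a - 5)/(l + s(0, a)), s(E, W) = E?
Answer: 4363921/25 ≈ 1.7456e+5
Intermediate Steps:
L(C) = -5 (L(C) = 6 - (6 - 1*(-5)) = 6 - (6 + 5) = 6 - 1*11 = 6 - 11 = -5)
x(a, l) = (-5 + a)/l (x(a, l) = (a - 5)/(l + 0) = (-5 + a)/l)
(x(3, L(-1))*(-13) - 1*(-423))**2 = (((-5 + 3)/(-5))*(-13) - 1*(-423))**2 = (-1/5*(-2)*(-13) + 423)**2 = ((2/5)*(-13) + 423)**2 = (-26/5 + 423)**2 = (2089/5)**2 = 4363921/25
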